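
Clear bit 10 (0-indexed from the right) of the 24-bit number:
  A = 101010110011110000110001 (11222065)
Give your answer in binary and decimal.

Mask = ~(1 << 10) = 111111111111101111111111
Bit 10 of A is 1, so AND-ing with the mask clears it to 0.
  101010110011110000110001
& 111111111111101111111111
--------------------------
  101010110011100000110001

Answer: 101010110011100000110001 (11221041)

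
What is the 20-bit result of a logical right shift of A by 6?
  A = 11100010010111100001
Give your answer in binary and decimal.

Logical shift right by 6: drop the bottom 6 bit(s), prepend 6 zero(s) on the left.
  11100010010111100001  ->  keep [11100010010111], discard [100001], prepend 000000
= 00000011100010010111

Answer: 00000011100010010111 (14487)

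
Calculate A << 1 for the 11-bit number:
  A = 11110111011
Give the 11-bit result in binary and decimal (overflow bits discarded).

Shift left by 1: drop the top 1 bit(s), append 1 zero(s) on the right.
  11110111011  ->  discard [1], keep [1110111011], append 0
= 11101110110

Answer: 11101110110 (1910)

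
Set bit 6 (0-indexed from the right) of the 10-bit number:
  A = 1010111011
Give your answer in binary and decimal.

Mask = 1 << 6 = 0001000000
Bit 6 of A is 0, so OR-ing with the mask flips it to 1.
  1010111011
| 0001000000
------------
  1011111011

Answer: 1011111011 (763)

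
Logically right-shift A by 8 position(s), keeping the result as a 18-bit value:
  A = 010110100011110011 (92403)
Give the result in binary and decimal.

Logical shift right by 8: drop the bottom 8 bit(s), prepend 8 zero(s) on the left.
  010110100011110011  ->  keep [0101101000], discard [11110011], prepend 00000000
= 000000000101101000

Answer: 000000000101101000 (360)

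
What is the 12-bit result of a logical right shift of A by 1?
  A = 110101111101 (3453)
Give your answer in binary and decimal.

Logical shift right by 1: drop the bottom 1 bit(s), prepend 1 zero(s) on the left.
  110101111101  ->  keep [11010111110], discard [1], prepend 0
= 011010111110

Answer: 011010111110 (1726)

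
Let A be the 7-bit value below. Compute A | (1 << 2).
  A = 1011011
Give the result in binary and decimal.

Mask = 1 << 2 = 0000100
Bit 2 of A is 0, so OR-ing with the mask flips it to 1.
  1011011
| 0000100
---------
  1011111

Answer: 1011111 (95)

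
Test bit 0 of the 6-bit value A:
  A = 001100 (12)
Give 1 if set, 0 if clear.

Bit 0 is the 1st from the right.
  001100
       ^
That bit is 0.

Answer: 0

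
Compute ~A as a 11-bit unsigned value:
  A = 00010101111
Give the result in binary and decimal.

Flip each bit (0->1, 1->0):
  00010101111
  11101010000

Answer: 11101010000 (1872)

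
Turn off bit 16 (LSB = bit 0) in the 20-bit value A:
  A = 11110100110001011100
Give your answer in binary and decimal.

Mask = ~(1 << 16) = 11101111111111111111
Bit 16 of A is 1, so AND-ing with the mask clears it to 0.
  11110100110001011100
& 11101111111111111111
----------------------
  11100100110001011100

Answer: 11100100110001011100 (937052)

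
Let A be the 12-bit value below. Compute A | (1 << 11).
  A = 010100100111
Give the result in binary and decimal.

Mask = 1 << 11 = 100000000000
Bit 11 of A is 0, so OR-ing with the mask flips it to 1.
  010100100111
| 100000000000
--------------
  110100100111

Answer: 110100100111 (3367)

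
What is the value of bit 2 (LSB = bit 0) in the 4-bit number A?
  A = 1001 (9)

Bit 2 is the 3rd from the right.
  1001
   ^
That bit is 0.

Answer: 0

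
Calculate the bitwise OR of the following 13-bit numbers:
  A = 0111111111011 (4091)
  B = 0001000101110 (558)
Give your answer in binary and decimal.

Apply | to each column (1 where either bit is 1):
  0111111111011
| 0001000101110
---------------
  0111111111111

Answer: 0111111111111 (4095)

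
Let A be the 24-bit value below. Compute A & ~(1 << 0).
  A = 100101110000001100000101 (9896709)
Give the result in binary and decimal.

Mask = ~(1 << 0) = 111111111111111111111110
Bit 0 of A is 1, so AND-ing with the mask clears it to 0.
  100101110000001100000101
& 111111111111111111111110
--------------------------
  100101110000001100000100

Answer: 100101110000001100000100 (9896708)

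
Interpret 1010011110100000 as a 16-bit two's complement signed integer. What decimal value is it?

MSB is 1, so the value is negative. Find the magnitude:
1. Invert bits:  0101100001011111
2. Add 1:        0101100001100000  = 22624
3. Apply sign:   -22624

Answer: -22624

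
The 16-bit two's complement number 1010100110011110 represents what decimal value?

MSB is 1, so the value is negative. Find the magnitude:
1. Invert bits:  0101011001100001
2. Add 1:        0101011001100010  = 22114
3. Apply sign:   -22114

Answer: -22114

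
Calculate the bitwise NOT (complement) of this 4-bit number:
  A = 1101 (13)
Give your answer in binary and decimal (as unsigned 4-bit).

Flip each bit (0->1, 1->0):
  1101
  0010

Answer: 0010 (2)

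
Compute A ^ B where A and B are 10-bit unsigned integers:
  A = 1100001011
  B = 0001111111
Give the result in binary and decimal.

Apply ^ to each column (1 where bits differ):
  1100001011
^ 0001111111
------------
  1101110100

Answer: 1101110100 (884)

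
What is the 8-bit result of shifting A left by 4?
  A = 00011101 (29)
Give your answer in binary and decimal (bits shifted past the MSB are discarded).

Shift left by 4: drop the top 4 bit(s), append 4 zero(s) on the right.
  00011101  ->  discard [0001], keep [1101], append 0000
= 11010000

Answer: 11010000 (208)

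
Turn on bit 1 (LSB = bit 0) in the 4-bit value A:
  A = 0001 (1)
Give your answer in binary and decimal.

Mask = 1 << 1 = 0010
Bit 1 of A is 0, so OR-ing with the mask flips it to 1.
  0001
| 0010
------
  0011

Answer: 0011 (3)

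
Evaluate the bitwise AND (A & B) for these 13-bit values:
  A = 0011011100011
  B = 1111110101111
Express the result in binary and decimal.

Apply & to each column (1 only where both bits are 1):
  0011011100011
& 1111110101111
---------------
  0011010100011

Answer: 0011010100011 (1699)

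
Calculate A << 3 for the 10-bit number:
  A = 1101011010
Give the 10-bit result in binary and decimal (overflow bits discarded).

Shift left by 3: drop the top 3 bit(s), append 3 zero(s) on the right.
  1101011010  ->  discard [110], keep [1011010], append 000
= 1011010000

Answer: 1011010000 (720)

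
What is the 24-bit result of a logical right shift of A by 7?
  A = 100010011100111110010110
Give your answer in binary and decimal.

Logical shift right by 7: drop the bottom 7 bit(s), prepend 7 zero(s) on the left.
  100010011100111110010110  ->  keep [10001001110011111], discard [0010110], prepend 0000000
= 000000010001001110011111

Answer: 000000010001001110011111 (70559)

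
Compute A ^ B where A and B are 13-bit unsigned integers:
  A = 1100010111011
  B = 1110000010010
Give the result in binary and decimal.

Apply ^ to each column (1 where bits differ):
  1100010111011
^ 1110000010010
---------------
  0010010101001

Answer: 0010010101001 (1193)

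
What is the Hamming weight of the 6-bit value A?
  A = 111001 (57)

111001
1-bits at positions (from bit 0 = LSB): 0, 3, 4, 5
Count = 4

Answer: 4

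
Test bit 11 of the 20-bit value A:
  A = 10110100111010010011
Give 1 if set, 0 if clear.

Bit 11 is the 12th from the right.
  10110100111010010011
          ^
That bit is 1.

Answer: 1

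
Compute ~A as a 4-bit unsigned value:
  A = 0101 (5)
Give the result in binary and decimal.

Flip each bit (0->1, 1->0):
  0101
  1010

Answer: 1010 (10)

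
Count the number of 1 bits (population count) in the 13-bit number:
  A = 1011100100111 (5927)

1011100100111
1-bits at positions (from bit 0 = LSB): 0, 1, 2, 5, 8, 9, 10, 12
Count = 8

Answer: 8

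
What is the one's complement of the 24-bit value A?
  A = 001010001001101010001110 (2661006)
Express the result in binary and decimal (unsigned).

Flip each bit (0->1, 1->0):
  001010001001101010001110
  110101110110010101110001

Answer: 110101110110010101110001 (14116209)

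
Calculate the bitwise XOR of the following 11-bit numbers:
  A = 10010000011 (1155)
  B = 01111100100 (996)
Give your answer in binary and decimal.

Apply ^ to each column (1 where bits differ):
  10010000011
^ 01111100100
-------------
  11101100111

Answer: 11101100111 (1895)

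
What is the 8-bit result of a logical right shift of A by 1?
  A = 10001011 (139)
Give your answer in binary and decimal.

Logical shift right by 1: drop the bottom 1 bit(s), prepend 1 zero(s) on the left.
  10001011  ->  keep [1000101], discard [1], prepend 0
= 01000101

Answer: 01000101 (69)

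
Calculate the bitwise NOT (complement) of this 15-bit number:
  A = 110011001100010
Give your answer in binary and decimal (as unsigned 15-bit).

Flip each bit (0->1, 1->0):
  110011001100010
  001100110011101

Answer: 001100110011101 (6557)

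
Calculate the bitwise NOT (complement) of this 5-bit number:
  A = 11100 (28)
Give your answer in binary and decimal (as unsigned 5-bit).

Flip each bit (0->1, 1->0):
  11100
  00011

Answer: 00011 (3)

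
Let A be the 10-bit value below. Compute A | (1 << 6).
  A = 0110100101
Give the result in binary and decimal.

Mask = 1 << 6 = 0001000000
Bit 6 of A is 0, so OR-ing with the mask flips it to 1.
  0110100101
| 0001000000
------------
  0111100101

Answer: 0111100101 (485)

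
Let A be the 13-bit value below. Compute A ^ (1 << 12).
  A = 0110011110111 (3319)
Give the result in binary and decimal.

Mask = 1 << 12 = 1000000000000
Bit 12 of A is 0; XOR with the mask flips it to 1.
  0110011110111
^ 1000000000000
---------------
  1110011110111

Answer: 1110011110111 (7415)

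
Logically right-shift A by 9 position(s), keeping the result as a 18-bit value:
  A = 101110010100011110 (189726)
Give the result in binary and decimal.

Logical shift right by 9: drop the bottom 9 bit(s), prepend 9 zero(s) on the left.
  101110010100011110  ->  keep [101110010], discard [100011110], prepend 000000000
= 000000000101110010

Answer: 000000000101110010 (370)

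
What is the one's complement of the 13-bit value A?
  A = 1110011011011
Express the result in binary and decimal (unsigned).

Flip each bit (0->1, 1->0):
  1110011011011
  0001100100100

Answer: 0001100100100 (804)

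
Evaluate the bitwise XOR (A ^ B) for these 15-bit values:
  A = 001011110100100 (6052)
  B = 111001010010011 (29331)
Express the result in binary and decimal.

Apply ^ to each column (1 where bits differ):
  001011110100100
^ 111001010010011
-----------------
  110010100110111

Answer: 110010100110111 (25911)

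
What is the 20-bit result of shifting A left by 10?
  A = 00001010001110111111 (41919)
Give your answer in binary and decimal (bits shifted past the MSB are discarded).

Shift left by 10: drop the top 10 bit(s), append 10 zero(s) on the right.
  00001010001110111111  ->  discard [0000101000], keep [1110111111], append 0000000000
= 11101111110000000000

Answer: 11101111110000000000 (982016)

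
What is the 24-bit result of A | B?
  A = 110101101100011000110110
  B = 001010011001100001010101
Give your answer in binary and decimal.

Apply | to each column (1 where either bit is 1):
  110101101100011000110110
| 001010011001100001010101
--------------------------
  111111111101111001110111

Answer: 111111111101111001110111 (16768631)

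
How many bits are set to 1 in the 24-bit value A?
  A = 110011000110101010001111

110011000110101010001111
1-bits at positions (from bit 0 = LSB): 0, 1, 2, 3, 7, 9, 11, 13, 14, 18, 19, 22, 23
Count = 13

Answer: 13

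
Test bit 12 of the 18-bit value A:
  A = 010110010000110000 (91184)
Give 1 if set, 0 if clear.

Bit 12 is the 13th from the right.
  010110010000110000
       ^
That bit is 0.

Answer: 0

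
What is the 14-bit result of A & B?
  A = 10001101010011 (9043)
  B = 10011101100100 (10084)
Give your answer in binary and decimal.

Apply & to each column (1 only where both bits are 1):
  10001101010011
& 10011101100100
----------------
  10001101000000

Answer: 10001101000000 (9024)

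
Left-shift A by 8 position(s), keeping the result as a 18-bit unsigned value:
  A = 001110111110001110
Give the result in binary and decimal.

Shift left by 8: drop the top 8 bit(s), append 8 zero(s) on the right.
  001110111110001110  ->  discard [00111011], keep [1110001110], append 00000000
= 111000111000000000

Answer: 111000111000000000 (232960)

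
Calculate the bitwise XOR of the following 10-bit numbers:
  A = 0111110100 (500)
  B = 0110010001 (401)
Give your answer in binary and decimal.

Apply ^ to each column (1 where bits differ):
  0111110100
^ 0110010001
------------
  0001100101

Answer: 0001100101 (101)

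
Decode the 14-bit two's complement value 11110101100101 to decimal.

MSB is 1, so the value is negative. Find the magnitude:
1. Invert bits:  00001010011010
2. Add 1:        00001010011011  = 667
3. Apply sign:   -667

Answer: -667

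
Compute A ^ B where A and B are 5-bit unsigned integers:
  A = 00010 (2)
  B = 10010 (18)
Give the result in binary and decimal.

Apply ^ to each column (1 where bits differ):
  00010
^ 10010
-------
  10000

Answer: 10000 (16)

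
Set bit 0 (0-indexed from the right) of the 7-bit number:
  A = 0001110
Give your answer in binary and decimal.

Mask = 1 << 0 = 0000001
Bit 0 of A is 0, so OR-ing with the mask flips it to 1.
  0001110
| 0000001
---------
  0001111

Answer: 0001111 (15)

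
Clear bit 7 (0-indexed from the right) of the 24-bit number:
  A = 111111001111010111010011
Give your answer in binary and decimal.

Mask = ~(1 << 7) = 111111111111111101111111
Bit 7 of A is 1, so AND-ing with the mask clears it to 0.
  111111001111010111010011
& 111111111111111101111111
--------------------------
  111111001111010101010011

Answer: 111111001111010101010011 (16577875)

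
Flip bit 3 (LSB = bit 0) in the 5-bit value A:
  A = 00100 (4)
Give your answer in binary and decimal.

Mask = 1 << 3 = 01000
Bit 3 of A is 0; XOR with the mask flips it to 1.
  00100
^ 01000
-------
  01100

Answer: 01100 (12)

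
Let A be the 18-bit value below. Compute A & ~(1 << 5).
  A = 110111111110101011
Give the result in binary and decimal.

Mask = ~(1 << 5) = 111111111111011111
Bit 5 of A is 1, so AND-ing with the mask clears it to 0.
  110111111110101011
& 111111111111011111
--------------------
  110111111110001011

Answer: 110111111110001011 (229259)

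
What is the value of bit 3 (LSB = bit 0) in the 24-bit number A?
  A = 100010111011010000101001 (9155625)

Bit 3 is the 4th from the right.
  100010111011010000101001
                      ^
That bit is 1.

Answer: 1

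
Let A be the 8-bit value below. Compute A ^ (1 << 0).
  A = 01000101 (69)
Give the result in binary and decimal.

Mask = 1 << 0 = 00000001
Bit 0 of A is 1; XOR with the mask flips it to 0.
  01000101
^ 00000001
----------
  01000100

Answer: 01000100 (68)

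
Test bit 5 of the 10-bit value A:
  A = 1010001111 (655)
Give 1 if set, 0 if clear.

Bit 5 is the 6th from the right.
  1010001111
      ^
That bit is 0.

Answer: 0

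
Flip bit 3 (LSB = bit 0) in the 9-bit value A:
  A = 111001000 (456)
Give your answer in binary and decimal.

Mask = 1 << 3 = 000001000
Bit 3 of A is 1; XOR with the mask flips it to 0.
  111001000
^ 000001000
-----------
  111000000

Answer: 111000000 (448)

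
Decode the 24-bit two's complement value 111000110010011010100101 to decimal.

MSB is 1, so the value is negative. Find the magnitude:
1. Invert bits:  000111001101100101011010
2. Add 1:        000111001101100101011011  = 1890651
3. Apply sign:   -1890651

Answer: -1890651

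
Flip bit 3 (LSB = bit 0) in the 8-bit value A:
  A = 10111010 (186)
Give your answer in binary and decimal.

Mask = 1 << 3 = 00001000
Bit 3 of A is 1; XOR with the mask flips it to 0.
  10111010
^ 00001000
----------
  10110010

Answer: 10110010 (178)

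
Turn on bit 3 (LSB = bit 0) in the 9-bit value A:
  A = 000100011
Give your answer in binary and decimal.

Mask = 1 << 3 = 000001000
Bit 3 of A is 0, so OR-ing with the mask flips it to 1.
  000100011
| 000001000
-----------
  000101011

Answer: 000101011 (43)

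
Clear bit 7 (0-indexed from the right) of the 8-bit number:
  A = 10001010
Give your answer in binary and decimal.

Mask = ~(1 << 7) = 01111111
Bit 7 of A is 1, so AND-ing with the mask clears it to 0.
  10001010
& 01111111
----------
  00001010

Answer: 00001010 (10)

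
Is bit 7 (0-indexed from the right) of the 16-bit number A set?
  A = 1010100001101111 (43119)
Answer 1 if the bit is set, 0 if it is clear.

Bit 7 is the 8th from the right.
  1010100001101111
          ^
That bit is 0.

Answer: 0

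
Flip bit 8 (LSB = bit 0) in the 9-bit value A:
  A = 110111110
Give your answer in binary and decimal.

Mask = 1 << 8 = 100000000
Bit 8 of A is 1; XOR with the mask flips it to 0.
  110111110
^ 100000000
-----------
  010111110

Answer: 010111110 (190)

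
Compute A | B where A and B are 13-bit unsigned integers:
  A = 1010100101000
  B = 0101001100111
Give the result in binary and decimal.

Apply | to each column (1 where either bit is 1):
  1010100101000
| 0101001100111
---------------
  1111101101111

Answer: 1111101101111 (8047)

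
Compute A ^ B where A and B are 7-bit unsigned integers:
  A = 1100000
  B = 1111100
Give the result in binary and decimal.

Apply ^ to each column (1 where bits differ):
  1100000
^ 1111100
---------
  0011100

Answer: 0011100 (28)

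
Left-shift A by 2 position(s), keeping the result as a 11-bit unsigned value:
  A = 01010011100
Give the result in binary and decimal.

Shift left by 2: drop the top 2 bit(s), append 2 zero(s) on the right.
  01010011100  ->  discard [01], keep [010011100], append 00
= 01001110000

Answer: 01001110000 (624)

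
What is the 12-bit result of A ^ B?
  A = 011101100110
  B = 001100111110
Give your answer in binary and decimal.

Apply ^ to each column (1 where bits differ):
  011101100110
^ 001100111110
--------------
  010001011000

Answer: 010001011000 (1112)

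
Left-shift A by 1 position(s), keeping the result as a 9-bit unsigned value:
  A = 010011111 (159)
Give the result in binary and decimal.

Shift left by 1: drop the top 1 bit(s), append 1 zero(s) on the right.
  010011111  ->  discard [0], keep [10011111], append 0
= 100111110

Answer: 100111110 (318)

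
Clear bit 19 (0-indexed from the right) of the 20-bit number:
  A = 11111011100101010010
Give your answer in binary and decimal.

Mask = ~(1 << 19) = 01111111111111111111
Bit 19 of A is 1, so AND-ing with the mask clears it to 0.
  11111011100101010010
& 01111111111111111111
----------------------
  01111011100101010010

Answer: 01111011100101010010 (506194)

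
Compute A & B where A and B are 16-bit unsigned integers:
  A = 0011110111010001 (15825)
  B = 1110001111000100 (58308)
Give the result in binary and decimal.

Apply & to each column (1 only where both bits are 1):
  0011110111010001
& 1110001111000100
------------------
  0010000111000000

Answer: 0010000111000000 (8640)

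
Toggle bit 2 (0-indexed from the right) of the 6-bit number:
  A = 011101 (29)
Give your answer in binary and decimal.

Mask = 1 << 2 = 000100
Bit 2 of A is 1; XOR with the mask flips it to 0.
  011101
^ 000100
--------
  011001

Answer: 011001 (25)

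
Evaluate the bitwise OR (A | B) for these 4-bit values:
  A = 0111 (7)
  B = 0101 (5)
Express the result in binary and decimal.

Apply | to each column (1 where either bit is 1):
  0111
| 0101
------
  0111

Answer: 0111 (7)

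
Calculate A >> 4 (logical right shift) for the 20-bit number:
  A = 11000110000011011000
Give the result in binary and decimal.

Logical shift right by 4: drop the bottom 4 bit(s), prepend 4 zero(s) on the left.
  11000110000011011000  ->  keep [1100011000001101], discard [1000], prepend 0000
= 00001100011000001101

Answer: 00001100011000001101 (50701)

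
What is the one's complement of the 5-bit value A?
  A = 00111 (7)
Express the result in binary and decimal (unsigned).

Flip each bit (0->1, 1->0):
  00111
  11000

Answer: 11000 (24)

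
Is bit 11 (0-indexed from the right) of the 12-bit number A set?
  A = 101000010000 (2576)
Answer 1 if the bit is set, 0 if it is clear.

Bit 11 is the 12th from the right.
  101000010000
  ^
That bit is 1.

Answer: 1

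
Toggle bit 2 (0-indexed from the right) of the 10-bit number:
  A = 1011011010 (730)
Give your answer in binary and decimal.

Mask = 1 << 2 = 0000000100
Bit 2 of A is 0; XOR with the mask flips it to 1.
  1011011010
^ 0000000100
------------
  1011011110

Answer: 1011011110 (734)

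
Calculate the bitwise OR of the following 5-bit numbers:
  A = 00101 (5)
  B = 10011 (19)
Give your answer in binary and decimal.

Apply | to each column (1 where either bit is 1):
  00101
| 10011
-------
  10111

Answer: 10111 (23)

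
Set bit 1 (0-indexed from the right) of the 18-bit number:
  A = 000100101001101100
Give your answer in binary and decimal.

Mask = 1 << 1 = 000000000000000010
Bit 1 of A is 0, so OR-ing with the mask flips it to 1.
  000100101001101100
| 000000000000000010
--------------------
  000100101001101110

Answer: 000100101001101110 (19054)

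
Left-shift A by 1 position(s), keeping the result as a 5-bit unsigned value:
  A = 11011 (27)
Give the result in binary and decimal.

Shift left by 1: drop the top 1 bit(s), append 1 zero(s) on the right.
  11011  ->  discard [1], keep [1011], append 0
= 10110

Answer: 10110 (22)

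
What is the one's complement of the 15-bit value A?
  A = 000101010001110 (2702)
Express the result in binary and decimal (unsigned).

Flip each bit (0->1, 1->0):
  000101010001110
  111010101110001

Answer: 111010101110001 (30065)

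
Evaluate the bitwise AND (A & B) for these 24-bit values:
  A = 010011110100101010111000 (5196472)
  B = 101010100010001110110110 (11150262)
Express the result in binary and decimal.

Apply & to each column (1 only where both bits are 1):
  010011110100101010111000
& 101010100010001110110110
--------------------------
  000010100000001010110000

Answer: 000010100000001010110000 (656048)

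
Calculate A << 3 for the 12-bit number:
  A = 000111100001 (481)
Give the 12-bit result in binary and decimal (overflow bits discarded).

Shift left by 3: drop the top 3 bit(s), append 3 zero(s) on the right.
  000111100001  ->  discard [000], keep [111100001], append 000
= 111100001000

Answer: 111100001000 (3848)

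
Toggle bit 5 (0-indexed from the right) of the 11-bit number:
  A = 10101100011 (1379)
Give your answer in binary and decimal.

Mask = 1 << 5 = 00000100000
Bit 5 of A is 1; XOR with the mask flips it to 0.
  10101100011
^ 00000100000
-------------
  10101000011

Answer: 10101000011 (1347)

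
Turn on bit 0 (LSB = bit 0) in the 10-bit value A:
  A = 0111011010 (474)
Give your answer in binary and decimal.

Mask = 1 << 0 = 0000000001
Bit 0 of A is 0, so OR-ing with the mask flips it to 1.
  0111011010
| 0000000001
------------
  0111011011

Answer: 0111011011 (475)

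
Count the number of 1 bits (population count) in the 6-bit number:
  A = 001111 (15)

001111
1-bits at positions (from bit 0 = LSB): 0, 1, 2, 3
Count = 4

Answer: 4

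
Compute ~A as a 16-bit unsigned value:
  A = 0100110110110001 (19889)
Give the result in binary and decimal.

Flip each bit (0->1, 1->0):
  0100110110110001
  1011001001001110

Answer: 1011001001001110 (45646)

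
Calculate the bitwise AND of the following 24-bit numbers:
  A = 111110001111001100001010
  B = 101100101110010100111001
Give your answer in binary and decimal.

Apply & to each column (1 only where both bits are 1):
  111110001111001100001010
& 101100101110010100111001
--------------------------
  101100001110000100001000

Answer: 101100001110000100001000 (11591944)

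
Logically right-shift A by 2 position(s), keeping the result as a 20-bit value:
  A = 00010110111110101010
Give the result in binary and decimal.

Logical shift right by 2: drop the bottom 2 bit(s), prepend 2 zero(s) on the left.
  00010110111110101010  ->  keep [000101101111101010], discard [10], prepend 00
= 00000101101111101010

Answer: 00000101101111101010 (23530)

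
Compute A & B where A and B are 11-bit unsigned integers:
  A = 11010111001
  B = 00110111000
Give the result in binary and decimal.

Apply & to each column (1 only where both bits are 1):
  11010111001
& 00110111000
-------------
  00010111000

Answer: 00010111000 (184)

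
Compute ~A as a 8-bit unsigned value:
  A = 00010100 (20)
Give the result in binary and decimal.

Flip each bit (0->1, 1->0):
  00010100
  11101011

Answer: 11101011 (235)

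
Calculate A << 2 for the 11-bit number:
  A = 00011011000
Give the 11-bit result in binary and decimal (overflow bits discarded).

Shift left by 2: drop the top 2 bit(s), append 2 zero(s) on the right.
  00011011000  ->  discard [00], keep [011011000], append 00
= 01101100000

Answer: 01101100000 (864)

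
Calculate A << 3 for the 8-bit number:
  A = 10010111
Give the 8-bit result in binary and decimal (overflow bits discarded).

Shift left by 3: drop the top 3 bit(s), append 3 zero(s) on the right.
  10010111  ->  discard [100], keep [10111], append 000
= 10111000

Answer: 10111000 (184)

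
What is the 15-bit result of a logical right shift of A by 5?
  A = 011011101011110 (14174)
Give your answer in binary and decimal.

Logical shift right by 5: drop the bottom 5 bit(s), prepend 5 zero(s) on the left.
  011011101011110  ->  keep [0110111010], discard [11110], prepend 00000
= 000000110111010

Answer: 000000110111010 (442)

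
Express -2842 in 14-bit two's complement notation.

1. Binary of +2842:  00101100011010
2. Invert bits:     11010011100101
3. Add 1:           11010011100110

Answer: 11010011100110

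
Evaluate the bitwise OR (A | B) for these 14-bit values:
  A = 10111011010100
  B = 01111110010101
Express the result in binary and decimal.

Apply | to each column (1 where either bit is 1):
  10111011010100
| 01111110010101
----------------
  11111111010101

Answer: 11111111010101 (16341)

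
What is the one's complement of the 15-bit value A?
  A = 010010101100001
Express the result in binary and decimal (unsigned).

Flip each bit (0->1, 1->0):
  010010101100001
  101101010011110

Answer: 101101010011110 (23198)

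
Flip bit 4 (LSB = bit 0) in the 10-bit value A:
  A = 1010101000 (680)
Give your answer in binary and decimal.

Mask = 1 << 4 = 0000010000
Bit 4 of A is 0; XOR with the mask flips it to 1.
  1010101000
^ 0000010000
------------
  1010111000

Answer: 1010111000 (696)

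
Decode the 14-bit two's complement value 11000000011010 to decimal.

MSB is 1, so the value is negative. Find the magnitude:
1. Invert bits:  00111111100101
2. Add 1:        00111111100110  = 4070
3. Apply sign:   -4070

Answer: -4070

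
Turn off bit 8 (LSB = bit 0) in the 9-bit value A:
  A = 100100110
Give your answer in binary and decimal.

Mask = ~(1 << 8) = 011111111
Bit 8 of A is 1, so AND-ing with the mask clears it to 0.
  100100110
& 011111111
-----------
  000100110

Answer: 000100110 (38)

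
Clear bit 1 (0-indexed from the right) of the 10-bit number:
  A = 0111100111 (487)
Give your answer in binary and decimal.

Mask = ~(1 << 1) = 1111111101
Bit 1 of A is 1, so AND-ing with the mask clears it to 0.
  0111100111
& 1111111101
------------
  0111100101

Answer: 0111100101 (485)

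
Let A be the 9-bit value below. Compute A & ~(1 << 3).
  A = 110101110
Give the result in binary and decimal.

Mask = ~(1 << 3) = 111110111
Bit 3 of A is 1, so AND-ing with the mask clears it to 0.
  110101110
& 111110111
-----------
  110100110

Answer: 110100110 (422)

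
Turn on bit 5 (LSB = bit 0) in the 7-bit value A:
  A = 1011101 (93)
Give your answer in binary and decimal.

Mask = 1 << 5 = 0100000
Bit 5 of A is 0, so OR-ing with the mask flips it to 1.
  1011101
| 0100000
---------
  1111101

Answer: 1111101 (125)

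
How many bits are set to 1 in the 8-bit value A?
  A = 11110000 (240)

11110000
1-bits at positions (from bit 0 = LSB): 4, 5, 6, 7
Count = 4

Answer: 4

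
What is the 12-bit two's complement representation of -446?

1. Binary of +446:  000110111110
2. Invert bits:     111001000001
3. Add 1:           111001000010

Answer: 111001000010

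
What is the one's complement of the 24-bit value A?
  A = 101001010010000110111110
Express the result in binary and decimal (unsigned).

Flip each bit (0->1, 1->0):
  101001010010000110111110
  010110101101111001000001

Answer: 010110101101111001000001 (5955137)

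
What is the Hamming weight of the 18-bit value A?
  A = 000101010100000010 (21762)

000101010100000010
1-bits at positions (from bit 0 = LSB): 1, 8, 10, 12, 14
Count = 5

Answer: 5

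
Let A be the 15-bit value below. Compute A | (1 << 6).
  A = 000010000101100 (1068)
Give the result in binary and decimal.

Mask = 1 << 6 = 000000001000000
Bit 6 of A is 0, so OR-ing with the mask flips it to 1.
  000010000101100
| 000000001000000
-----------------
  000010001101100

Answer: 000010001101100 (1132)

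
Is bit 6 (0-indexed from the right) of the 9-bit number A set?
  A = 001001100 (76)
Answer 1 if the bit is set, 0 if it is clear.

Bit 6 is the 7th from the right.
  001001100
    ^
That bit is 1.

Answer: 1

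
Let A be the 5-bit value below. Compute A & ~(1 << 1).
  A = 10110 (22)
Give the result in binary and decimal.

Mask = ~(1 << 1) = 11101
Bit 1 of A is 1, so AND-ing with the mask clears it to 0.
  10110
& 11101
-------
  10100

Answer: 10100 (20)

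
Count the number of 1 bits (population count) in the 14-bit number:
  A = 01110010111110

01110010111110
1-bits at positions (from bit 0 = LSB): 1, 2, 3, 4, 5, 7, 10, 11, 12
Count = 9

Answer: 9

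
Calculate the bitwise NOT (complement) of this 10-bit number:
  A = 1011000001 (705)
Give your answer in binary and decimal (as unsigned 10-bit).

Flip each bit (0->1, 1->0):
  1011000001
  0100111110

Answer: 0100111110 (318)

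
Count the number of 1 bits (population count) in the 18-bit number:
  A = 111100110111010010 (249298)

111100110111010010
1-bits at positions (from bit 0 = LSB): 1, 4, 6, 7, 8, 10, 11, 14, 15, 16, 17
Count = 11

Answer: 11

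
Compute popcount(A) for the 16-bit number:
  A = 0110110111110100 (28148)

0110110111110100
1-bits at positions (from bit 0 = LSB): 2, 4, 5, 6, 7, 8, 10, 11, 13, 14
Count = 10

Answer: 10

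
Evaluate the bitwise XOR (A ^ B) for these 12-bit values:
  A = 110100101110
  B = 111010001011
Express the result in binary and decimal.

Apply ^ to each column (1 where bits differ):
  110100101110
^ 111010001011
--------------
  001110100101

Answer: 001110100101 (933)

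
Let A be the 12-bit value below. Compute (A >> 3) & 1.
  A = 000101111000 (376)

Bit 3 is the 4th from the right.
  000101111000
          ^
That bit is 1.

Answer: 1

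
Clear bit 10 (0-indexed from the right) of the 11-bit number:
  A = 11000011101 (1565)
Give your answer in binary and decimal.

Mask = ~(1 << 10) = 01111111111
Bit 10 of A is 1, so AND-ing with the mask clears it to 0.
  11000011101
& 01111111111
-------------
  01000011101

Answer: 01000011101 (541)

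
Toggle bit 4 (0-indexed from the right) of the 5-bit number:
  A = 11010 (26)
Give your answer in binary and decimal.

Mask = 1 << 4 = 10000
Bit 4 of A is 1; XOR with the mask flips it to 0.
  11010
^ 10000
-------
  01010

Answer: 01010 (10)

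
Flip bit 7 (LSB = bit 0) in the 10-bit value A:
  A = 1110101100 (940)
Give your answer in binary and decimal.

Mask = 1 << 7 = 0010000000
Bit 7 of A is 1; XOR with the mask flips it to 0.
  1110101100
^ 0010000000
------------
  1100101100

Answer: 1100101100 (812)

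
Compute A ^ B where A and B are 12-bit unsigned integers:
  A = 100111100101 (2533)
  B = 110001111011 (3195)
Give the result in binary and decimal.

Apply ^ to each column (1 where bits differ):
  100111100101
^ 110001111011
--------------
  010110011110

Answer: 010110011110 (1438)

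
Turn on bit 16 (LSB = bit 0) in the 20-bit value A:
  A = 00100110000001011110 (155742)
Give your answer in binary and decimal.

Mask = 1 << 16 = 00010000000000000000
Bit 16 of A is 0, so OR-ing with the mask flips it to 1.
  00100110000001011110
| 00010000000000000000
----------------------
  00110110000001011110

Answer: 00110110000001011110 (221278)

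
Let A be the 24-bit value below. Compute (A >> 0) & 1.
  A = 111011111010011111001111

Bit 0 is the 1st from the right.
  111011111010011111001111
                         ^
That bit is 1.

Answer: 1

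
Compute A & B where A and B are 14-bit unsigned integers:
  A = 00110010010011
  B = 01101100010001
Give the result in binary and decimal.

Apply & to each column (1 only where both bits are 1):
  00110010010011
& 01101100010001
----------------
  00100000010001

Answer: 00100000010001 (2065)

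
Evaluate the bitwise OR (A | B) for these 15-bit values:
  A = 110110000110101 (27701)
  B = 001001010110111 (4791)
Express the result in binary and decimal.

Apply | to each column (1 where either bit is 1):
  110110000110101
| 001001010110111
-----------------
  111111010110111

Answer: 111111010110111 (32439)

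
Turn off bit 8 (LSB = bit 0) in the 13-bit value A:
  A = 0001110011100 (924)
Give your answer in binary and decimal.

Mask = ~(1 << 8) = 1111011111111
Bit 8 of A is 1, so AND-ing with the mask clears it to 0.
  0001110011100
& 1111011111111
---------------
  0001010011100

Answer: 0001010011100 (668)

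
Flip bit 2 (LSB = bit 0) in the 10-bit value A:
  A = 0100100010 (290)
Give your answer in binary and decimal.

Mask = 1 << 2 = 0000000100
Bit 2 of A is 0; XOR with the mask flips it to 1.
  0100100010
^ 0000000100
------------
  0100100110

Answer: 0100100110 (294)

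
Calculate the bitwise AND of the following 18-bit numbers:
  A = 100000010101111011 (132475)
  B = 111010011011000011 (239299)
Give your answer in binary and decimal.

Apply & to each column (1 only where both bits are 1):
  100000010101111011
& 111010011011000011
--------------------
  100000010001000011

Answer: 100000010001000011 (132163)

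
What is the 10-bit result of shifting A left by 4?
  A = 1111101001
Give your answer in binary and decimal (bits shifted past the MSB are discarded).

Shift left by 4: drop the top 4 bit(s), append 4 zero(s) on the right.
  1111101001  ->  discard [1111], keep [101001], append 0000
= 1010010000

Answer: 1010010000 (656)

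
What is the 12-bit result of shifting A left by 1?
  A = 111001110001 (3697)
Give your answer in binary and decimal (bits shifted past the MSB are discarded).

Shift left by 1: drop the top 1 bit(s), append 1 zero(s) on the right.
  111001110001  ->  discard [1], keep [11001110001], append 0
= 110011100010

Answer: 110011100010 (3298)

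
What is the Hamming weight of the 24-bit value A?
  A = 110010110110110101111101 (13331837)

110010110110110101111101
1-bits at positions (from bit 0 = LSB): 0, 2, 3, 4, 5, 6, 8, 10, 11, 13, 14, 16, 17, 19, 22, 23
Count = 16

Answer: 16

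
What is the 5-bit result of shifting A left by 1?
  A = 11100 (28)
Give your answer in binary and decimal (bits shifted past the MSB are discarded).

Shift left by 1: drop the top 1 bit(s), append 1 zero(s) on the right.
  11100  ->  discard [1], keep [1100], append 0
= 11000

Answer: 11000 (24)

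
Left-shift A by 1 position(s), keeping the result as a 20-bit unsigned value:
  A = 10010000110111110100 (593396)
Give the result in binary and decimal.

Shift left by 1: drop the top 1 bit(s), append 1 zero(s) on the right.
  10010000110111110100  ->  discard [1], keep [0010000110111110100], append 0
= 00100001101111101000

Answer: 00100001101111101000 (138216)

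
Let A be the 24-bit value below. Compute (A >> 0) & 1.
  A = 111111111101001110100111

Bit 0 is the 1st from the right.
  111111111101001110100111
                         ^
That bit is 1.

Answer: 1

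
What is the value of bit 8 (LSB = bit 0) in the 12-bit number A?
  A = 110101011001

Bit 8 is the 9th from the right.
  110101011001
     ^
That bit is 1.

Answer: 1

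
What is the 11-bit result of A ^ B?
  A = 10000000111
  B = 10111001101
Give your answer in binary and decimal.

Apply ^ to each column (1 where bits differ):
  10000000111
^ 10111001101
-------------
  00111001010

Answer: 00111001010 (458)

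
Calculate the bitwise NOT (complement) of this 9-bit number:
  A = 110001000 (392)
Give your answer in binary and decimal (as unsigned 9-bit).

Flip each bit (0->1, 1->0):
  110001000
  001110111

Answer: 001110111 (119)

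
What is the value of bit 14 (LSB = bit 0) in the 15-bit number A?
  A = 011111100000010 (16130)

Bit 14 is the 15th from the right.
  011111100000010
  ^
That bit is 0.

Answer: 0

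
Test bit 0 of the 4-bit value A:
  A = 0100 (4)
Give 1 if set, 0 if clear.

Bit 0 is the 1st from the right.
  0100
     ^
That bit is 0.

Answer: 0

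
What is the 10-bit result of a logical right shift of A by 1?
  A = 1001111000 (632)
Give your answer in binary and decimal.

Logical shift right by 1: drop the bottom 1 bit(s), prepend 1 zero(s) on the left.
  1001111000  ->  keep [100111100], discard [0], prepend 0
= 0100111100

Answer: 0100111100 (316)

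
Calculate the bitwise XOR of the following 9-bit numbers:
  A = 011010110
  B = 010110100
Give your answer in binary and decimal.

Apply ^ to each column (1 where bits differ):
  011010110
^ 010110100
-----------
  001100010

Answer: 001100010 (98)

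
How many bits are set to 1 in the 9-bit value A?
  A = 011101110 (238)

011101110
1-bits at positions (from bit 0 = LSB): 1, 2, 3, 5, 6, 7
Count = 6

Answer: 6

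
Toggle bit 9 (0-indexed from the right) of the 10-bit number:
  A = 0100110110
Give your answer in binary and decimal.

Mask = 1 << 9 = 1000000000
Bit 9 of A is 0; XOR with the mask flips it to 1.
  0100110110
^ 1000000000
------------
  1100110110

Answer: 1100110110 (822)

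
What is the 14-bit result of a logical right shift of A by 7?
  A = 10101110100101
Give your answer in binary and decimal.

Logical shift right by 7: drop the bottom 7 bit(s), prepend 7 zero(s) on the left.
  10101110100101  ->  keep [1010111], discard [0100101], prepend 0000000
= 00000001010111

Answer: 00000001010111 (87)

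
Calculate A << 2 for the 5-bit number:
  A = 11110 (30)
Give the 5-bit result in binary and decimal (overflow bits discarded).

Shift left by 2: drop the top 2 bit(s), append 2 zero(s) on the right.
  11110  ->  discard [11], keep [110], append 00
= 11000

Answer: 11000 (24)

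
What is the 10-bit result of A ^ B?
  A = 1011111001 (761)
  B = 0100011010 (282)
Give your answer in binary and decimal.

Apply ^ to each column (1 where bits differ):
  1011111001
^ 0100011010
------------
  1111100011

Answer: 1111100011 (995)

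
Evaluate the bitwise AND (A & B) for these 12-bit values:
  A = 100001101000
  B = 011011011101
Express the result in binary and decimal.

Apply & to each column (1 only where both bits are 1):
  100001101000
& 011011011101
--------------
  000001001000

Answer: 000001001000 (72)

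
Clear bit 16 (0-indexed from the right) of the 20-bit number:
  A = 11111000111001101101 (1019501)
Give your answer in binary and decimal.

Mask = ~(1 << 16) = 11101111111111111111
Bit 16 of A is 1, so AND-ing with the mask clears it to 0.
  11111000111001101101
& 11101111111111111111
----------------------
  11101000111001101101

Answer: 11101000111001101101 (953965)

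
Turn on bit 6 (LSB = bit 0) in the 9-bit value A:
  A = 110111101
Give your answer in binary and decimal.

Mask = 1 << 6 = 001000000
Bit 6 of A is 0, so OR-ing with the mask flips it to 1.
  110111101
| 001000000
-----------
  111111101

Answer: 111111101 (509)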